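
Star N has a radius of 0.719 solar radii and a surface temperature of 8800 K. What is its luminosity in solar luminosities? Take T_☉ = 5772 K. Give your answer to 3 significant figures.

2.79 solar luminosities

L/L_☉ = (R/R_☉)² (T/T_☉)⁴ = (0.719)² × (8800/5772)⁴
       = 0.5170 × (1.525)⁴ = 0.5170 × 5.403 = 2.793.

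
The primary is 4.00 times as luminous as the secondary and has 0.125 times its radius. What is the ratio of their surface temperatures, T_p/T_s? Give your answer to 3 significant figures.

L ∝ R²T⁴ gives T ∝ (L/R²)^(1/4), so
T_p/T_s = (4.00 / 0.125²)^(1/4) = (256.0)^(1/4) = 4.000.

4.00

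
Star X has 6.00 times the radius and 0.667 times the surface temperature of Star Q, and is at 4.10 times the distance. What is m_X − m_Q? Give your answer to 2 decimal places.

L_X/L_Q = (6.00)²(0.667)⁴ = 7.125.
F_X/F_Q = (L_X/L_Q)/(d_X/d_Q)² = 7.125/16.81 = 0.4239.
m_X − m_Q = −2.5 log₁₀(0.4239) = 0.93.

0.93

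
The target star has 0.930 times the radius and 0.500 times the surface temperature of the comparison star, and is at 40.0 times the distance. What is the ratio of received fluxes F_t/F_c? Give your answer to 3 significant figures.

3.38×10^-5

L_t/L_c = (R_t/R_c)²(T_t/T_c)⁴ = (0.930)² × (0.500)⁴ = 0.05406.
F_t/F_c = (L_t/L_c)/(d_t/d_c)² = 0.05406 / (40.0)² = 3.379×10^-5.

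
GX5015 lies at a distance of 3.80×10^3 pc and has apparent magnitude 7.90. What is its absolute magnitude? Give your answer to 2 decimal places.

M = m − 5 log₁₀(d/10 pc) = 7.90 − 5 log₁₀(3.80×10^3/10)
  = 7.90 − 5 × 2.580 = 7.90 − 12.90 = -5.00.

-5.00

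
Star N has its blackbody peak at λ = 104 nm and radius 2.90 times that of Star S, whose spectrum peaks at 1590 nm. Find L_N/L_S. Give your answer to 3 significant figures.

4.59×10^5

Wien's law gives T ∝ 1/λ_max, so T_N/T_S = λ_S/λ_N = 1590/104 = 15.29.
Then L ∝ R²T⁴ gives L_N/L_S = (2.90)² × (15.29)⁴ = 8.410 × 5.463×10^4 = 4.595×10^5.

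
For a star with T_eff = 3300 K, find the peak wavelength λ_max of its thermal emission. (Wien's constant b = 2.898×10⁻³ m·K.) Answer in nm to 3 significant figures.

878 nm

λ_max = b/T = 2.898×10⁻³ / 3300 = 8.78×10^-7 m = 878.2 nm.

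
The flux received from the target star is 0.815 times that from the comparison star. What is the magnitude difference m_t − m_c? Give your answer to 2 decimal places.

0.22

m_t − m_c = −2.5 log₁₀(F_t/F_c) = −2.5 log₁₀(0.815) = −2.5 × (-0.089) = 0.222.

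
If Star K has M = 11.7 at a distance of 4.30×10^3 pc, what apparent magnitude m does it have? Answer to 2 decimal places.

24.87

m = M + 5 log₁₀(d/10 pc) = 11.7 + 5 log₁₀(4.30×10^3/10)
  = 11.7 + 5 × 2.633 = 11.7 + 13.17 = 24.87.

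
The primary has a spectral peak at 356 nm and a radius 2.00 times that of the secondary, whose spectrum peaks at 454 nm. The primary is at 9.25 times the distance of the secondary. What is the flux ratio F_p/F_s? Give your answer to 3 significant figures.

0.124

Wien's law: T_p/T_s = λ_s/λ_p = 454/356 = 1.275.
L_p/L_s = (R_p/R_s)²(T_p/T_s)⁴ = (2.00)²(1.275)⁴ = 10.58.
F_p/F_s = (L_p/L_s)/(d_p/d_s)² = 10.58/(9.25)² = 0.1237.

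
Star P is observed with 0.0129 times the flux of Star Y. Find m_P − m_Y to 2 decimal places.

m_P − m_Y = −2.5 log₁₀(F_P/F_Y) = −2.5 log₁₀(0.0129) = −2.5 × (-1.889) = 4.724.

4.72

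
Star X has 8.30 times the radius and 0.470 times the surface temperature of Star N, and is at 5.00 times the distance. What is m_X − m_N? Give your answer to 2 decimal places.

L_X/L_N = (8.30)²(0.470)⁴ = 3.362.
F_X/F_N = (L_X/L_N)/(d_X/d_N)² = 3.362/25.00 = 0.1345.
m_X − m_N = −2.5 log₁₀(0.1345) = 2.18.

2.18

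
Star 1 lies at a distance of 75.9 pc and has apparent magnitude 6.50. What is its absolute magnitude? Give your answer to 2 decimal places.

2.10

M = m − 5 log₁₀(d/10 pc) = 6.50 − 5 log₁₀(75.9/10)
  = 6.50 − 5 × 0.880 = 6.50 − 4.40 = 2.10.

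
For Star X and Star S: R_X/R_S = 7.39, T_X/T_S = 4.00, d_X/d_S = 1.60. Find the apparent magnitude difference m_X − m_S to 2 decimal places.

L_X/L_S = (7.39)²(4.00)⁴ = 1.398×10^4.
F_X/F_S = (L_X/L_S)/(d_X/d_S)² = 1.398×10^4/2.560 = 5461.
m_X − m_S = −2.5 log₁₀(5461) = -9.34.

-9.34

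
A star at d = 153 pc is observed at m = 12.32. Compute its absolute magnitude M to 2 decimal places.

6.40

M = m − 5 log₁₀(d/10 pc) = 12.32 − 5 log₁₀(153/10)
  = 12.32 − 5 × 1.185 = 12.32 − 5.92 = 6.40.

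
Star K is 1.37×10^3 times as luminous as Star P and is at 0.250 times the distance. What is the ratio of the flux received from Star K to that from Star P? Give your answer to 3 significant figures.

2.19×10^4

F = L/(4πd²), so F_K/F_P = (L_K/L_P) / (d_K/d_P)²
= 1.37×10^3 / (0.250)² = 1.37×10^3 / 0.06250 = 2.192×10^4.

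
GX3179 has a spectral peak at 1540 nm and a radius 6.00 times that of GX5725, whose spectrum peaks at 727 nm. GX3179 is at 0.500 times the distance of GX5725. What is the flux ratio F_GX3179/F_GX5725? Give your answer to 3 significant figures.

Wien's law: T_GX3179/T_GX5725 = λ_GX5725/λ_GX3179 = 727/1540 = 0.4721.
L_GX3179/L_GX5725 = (R_GX3179/R_GX5725)²(T_GX3179/T_GX5725)⁴ = (6.00)²(0.4721)⁴ = 1.788.
F_GX3179/F_GX5725 = (L_GX3179/L_GX5725)/(d_GX3179/d_GX5725)² = 1.788/(0.500)² = 7.152.

7.15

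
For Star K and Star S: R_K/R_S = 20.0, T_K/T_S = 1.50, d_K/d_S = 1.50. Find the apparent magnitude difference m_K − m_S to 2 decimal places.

L_K/L_S = (20.0)²(1.50)⁴ = 2025.
F_K/F_S = (L_K/L_S)/(d_K/d_S)² = 2025/2.250 = 900.0.
m_K − m_S = −2.5 log₁₀(900.0) = -7.39.

-7.39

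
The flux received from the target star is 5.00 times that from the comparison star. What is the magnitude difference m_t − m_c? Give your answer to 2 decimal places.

m_t − m_c = −2.5 log₁₀(F_t/F_c) = −2.5 log₁₀(5.00) = −2.5 × (0.699) = -1.747.

-1.75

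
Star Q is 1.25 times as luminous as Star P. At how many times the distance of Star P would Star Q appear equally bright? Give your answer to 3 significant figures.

1.12

Equal flux requires L_Q/d_Q² = L_P/d_P², so d_Q/d_P = √(L_Q/L_P)
= √(1.25) = 1.118.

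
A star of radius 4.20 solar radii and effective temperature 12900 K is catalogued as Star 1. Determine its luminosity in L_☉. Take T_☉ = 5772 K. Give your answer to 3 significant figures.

440 L_☉

L/L_☉ = (R/R_☉)² (T/T_☉)⁴ = (4.20)² × (12900/5772)⁴
       = 17.64 × (2.235)⁴ = 17.64 × 24.95 = 440.1.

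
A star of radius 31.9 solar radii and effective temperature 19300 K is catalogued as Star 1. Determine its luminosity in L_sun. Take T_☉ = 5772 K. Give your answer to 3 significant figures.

L/L_☉ = (R/R_☉)² (T/T_☉)⁴ = (31.9)² × (19300/5772)⁴
       = 1018 × (3.344)⁴ = 1018 × 125.0 = 1.272×10^5.

1.27×10^5 L_sun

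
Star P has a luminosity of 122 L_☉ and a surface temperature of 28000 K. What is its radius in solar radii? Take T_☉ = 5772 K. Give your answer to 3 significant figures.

0.469 solar radii

R/R_☉ = √(L/L_☉) / (T/T_☉)² = √(122) / (4.851)²
       = 11.05 / 23.53 = 0.4694.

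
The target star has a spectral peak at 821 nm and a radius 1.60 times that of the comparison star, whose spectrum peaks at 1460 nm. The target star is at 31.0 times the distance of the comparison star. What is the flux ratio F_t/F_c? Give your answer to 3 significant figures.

0.0266

Wien's law: T_t/T_c = λ_c/λ_t = 1460/821 = 1.778.
L_t/L_c = (R_t/R_c)²(T_t/T_c)⁴ = (1.60)²(1.778)⁴ = 25.60.
F_t/F_c = (L_t/L_c)/(d_t/d_c)² = 25.60/(31.0)² = 0.02664.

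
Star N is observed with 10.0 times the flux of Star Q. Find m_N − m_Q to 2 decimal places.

m_N − m_Q = −2.5 log₁₀(F_N/F_Q) = −2.5 log₁₀(10.0) = −2.5 × (1.000) = -2.500.

-2.50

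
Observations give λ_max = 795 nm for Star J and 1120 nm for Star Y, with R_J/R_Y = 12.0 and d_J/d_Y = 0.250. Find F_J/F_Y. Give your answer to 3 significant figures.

Wien's law: T_J/T_Y = λ_Y/λ_J = 1120/795 = 1.409.
L_J/L_Y = (R_J/R_Y)²(T_J/T_Y)⁴ = (12.0)²(1.409)⁴ = 567.2.
F_J/F_Y = (L_J/L_Y)/(d_J/d_Y)² = 567.2/(0.250)² = 9076.

9.08×10^3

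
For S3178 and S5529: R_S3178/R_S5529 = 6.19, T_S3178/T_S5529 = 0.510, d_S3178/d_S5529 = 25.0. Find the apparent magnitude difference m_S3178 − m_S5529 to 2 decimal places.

L_S3178/L_S5529 = (6.19)²(0.510)⁴ = 2.592.
F_S3178/F_S5529 = (L_S3178/L_S5529)/(d_S3178/d_S5529)² = 2.592/625.0 = 0.004147.
m_S3178 − m_S5529 = −2.5 log₁₀(0.004147) = 5.96.

5.96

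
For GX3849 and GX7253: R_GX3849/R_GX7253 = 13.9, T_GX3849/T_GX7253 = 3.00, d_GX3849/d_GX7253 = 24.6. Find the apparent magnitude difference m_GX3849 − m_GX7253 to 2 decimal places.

L_GX3849/L_GX7253 = (13.9)²(3.00)⁴ = 1.565×10^4.
F_GX3849/F_GX7253 = (L_GX3849/L_GX7253)/(d_GX3849/d_GX7253)² = 1.565×10^4/605.2 = 25.86.
m_GX3849 − m_GX7253 = −2.5 log₁₀(25.86) = -3.53.

-3.53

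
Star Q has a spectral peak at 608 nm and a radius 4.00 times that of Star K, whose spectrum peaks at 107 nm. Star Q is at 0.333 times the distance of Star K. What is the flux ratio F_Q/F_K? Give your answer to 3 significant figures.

Wien's law: T_Q/T_K = λ_K/λ_Q = 107/608 = 0.1760.
L_Q/L_K = (R_Q/R_K)²(T_Q/T_K)⁴ = (4.00)²(0.1760)⁴ = 0.01535.
F_Q/F_K = (L_Q/L_K)/(d_Q/d_K)² = 0.01535/(0.333)² = 0.1384.

0.138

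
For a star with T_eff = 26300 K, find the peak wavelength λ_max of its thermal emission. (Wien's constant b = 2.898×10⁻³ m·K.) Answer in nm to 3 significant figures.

110 nm

λ_max = b/T = 2.898×10⁻³ / 26300 = 1.10×10^-7 m = 110.2 nm.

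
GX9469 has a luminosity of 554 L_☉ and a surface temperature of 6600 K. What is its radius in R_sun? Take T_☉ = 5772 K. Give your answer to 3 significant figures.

R/R_☉ = √(L/L_☉) / (T/T_☉)² = √(554) / (1.143)²
       = 23.54 / 1.307 = 18.00.

18.0 R_sun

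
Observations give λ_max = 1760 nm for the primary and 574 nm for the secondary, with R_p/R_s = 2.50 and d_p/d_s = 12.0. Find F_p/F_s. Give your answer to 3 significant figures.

Wien's law: T_p/T_s = λ_s/λ_p = 574/1760 = 0.3261.
L_p/L_s = (R_p/R_s)²(T_p/T_s)⁴ = (2.50)²(0.3261)⁴ = 0.07071.
F_p/F_s = (L_p/L_s)/(d_p/d_s)² = 0.07071/(12.0)² = 4.910×10^-4.

4.91×10^-4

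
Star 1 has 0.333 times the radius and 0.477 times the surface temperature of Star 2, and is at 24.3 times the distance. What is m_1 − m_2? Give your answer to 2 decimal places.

12.53

L_1/L_2 = (0.333)²(0.477)⁴ = 0.005741.
F_1/F_2 = (L_1/L_2)/(d_1/d_2)² = 0.005741/590.5 = 9.722×10^-6.
m_1 − m_2 = −2.5 log₁₀(9.722×10^-6) = 12.53.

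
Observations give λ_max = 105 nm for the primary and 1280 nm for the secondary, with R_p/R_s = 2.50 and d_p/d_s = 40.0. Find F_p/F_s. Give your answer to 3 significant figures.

86.3

Wien's law: T_p/T_s = λ_s/λ_p = 1280/105 = 12.19.
L_p/L_s = (R_p/R_s)²(T_p/T_s)⁴ = (2.50)²(12.19)⁴ = 1.380×10^5.
F_p/F_s = (L_p/L_s)/(d_p/d_s)² = 1.380×10^5/(40.0)² = 86.27.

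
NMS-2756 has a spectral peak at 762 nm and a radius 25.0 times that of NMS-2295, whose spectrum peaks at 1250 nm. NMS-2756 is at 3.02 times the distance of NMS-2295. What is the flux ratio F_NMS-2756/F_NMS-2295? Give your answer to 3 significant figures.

Wien's law: T_NMS-2756/T_NMS-2295 = λ_NMS-2295/λ_NMS-2756 = 1250/762 = 1.640.
L_NMS-2756/L_NMS-2295 = (R_NMS-2756/R_NMS-2295)²(T_NMS-2756/T_NMS-2295)⁴ = (25.0)²(1.640)⁴ = 4526.
F_NMS-2756/F_NMS-2295 = (L_NMS-2756/L_NMS-2295)/(d_NMS-2756/d_NMS-2295)² = 4526/(3.02)² = 496.2.

496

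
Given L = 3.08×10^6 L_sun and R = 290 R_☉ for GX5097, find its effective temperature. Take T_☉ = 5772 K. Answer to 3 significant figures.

T/T_☉ = (L/L_☉)^(1/4) / (R/R_☉)^(1/2)
T = 5772 × (3.08×10^6)^(1/4) / √(290) = 5772 × 41.89 / 17.03 = 1.420×10^4 K.

1.42×10^4 K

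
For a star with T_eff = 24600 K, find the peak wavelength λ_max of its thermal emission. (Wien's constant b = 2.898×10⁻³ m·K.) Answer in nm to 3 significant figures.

118 nm

λ_max = b/T = 2.898×10⁻³ / 24600 = 1.18×10^-7 m = 117.8 nm.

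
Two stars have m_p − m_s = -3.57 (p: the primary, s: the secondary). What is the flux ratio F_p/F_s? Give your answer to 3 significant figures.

F_p/F_s = 10^(−(m_p − m_s)/2.5) = 10^(3.57/2.5) = 10^1.428 = 26.79.

26.8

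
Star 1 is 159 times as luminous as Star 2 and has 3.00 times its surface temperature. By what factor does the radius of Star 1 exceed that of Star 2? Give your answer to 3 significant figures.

1.40

L ∝ R²T⁴ gives R ∝ √L / T², so
R_1/R_2 = √(159) / (3.00)² = 12.61 / 9.000 = 1.401.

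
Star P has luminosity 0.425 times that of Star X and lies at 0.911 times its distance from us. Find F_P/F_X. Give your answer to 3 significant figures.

F = L/(4πd²), so F_P/F_X = (L_P/L_X) / (d_P/d_X)²
= 0.425 / (0.911)² = 0.425 / 0.8299 = 0.5121.

0.512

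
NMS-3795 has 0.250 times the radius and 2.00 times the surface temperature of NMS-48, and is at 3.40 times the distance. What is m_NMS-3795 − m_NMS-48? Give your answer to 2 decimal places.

2.66

L_NMS-3795/L_NMS-48 = (0.250)²(2.00)⁴ = 1.000.
F_NMS-3795/F_NMS-48 = (L_NMS-3795/L_NMS-48)/(d_NMS-3795/d_NMS-48)² = 1.000/11.56 = 0.08651.
m_NMS-3795 − m_NMS-48 = −2.5 log₁₀(0.08651) = 2.66.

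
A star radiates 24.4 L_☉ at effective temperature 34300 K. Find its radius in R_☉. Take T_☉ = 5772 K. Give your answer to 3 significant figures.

R/R_☉ = √(L/L_☉) / (T/T_☉)² = √(24.4) / (5.942)²
       = 4.940 / 35.31 = 0.1399.

0.140 R_☉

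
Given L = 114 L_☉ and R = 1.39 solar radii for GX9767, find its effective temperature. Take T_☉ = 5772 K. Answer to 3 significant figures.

T/T_☉ = (L/L_☉)^(1/4) / (R/R_☉)^(1/2)
T = 5772 × (114)^(1/4) / √(1.39) = 5772 × 3.268 / 1.179 = 1.600×10^4 K.

1.60×10^4 K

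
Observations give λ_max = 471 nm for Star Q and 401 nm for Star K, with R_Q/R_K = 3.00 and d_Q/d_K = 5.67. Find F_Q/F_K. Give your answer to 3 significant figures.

0.147

Wien's law: T_Q/T_K = λ_K/λ_Q = 401/471 = 0.8514.
L_Q/L_K = (R_Q/R_K)²(T_Q/T_K)⁴ = (3.00)²(0.8514)⁴ = 4.729.
F_Q/F_K = (L_Q/L_K)/(d_Q/d_K)² = 4.729/(5.67)² = 0.1471.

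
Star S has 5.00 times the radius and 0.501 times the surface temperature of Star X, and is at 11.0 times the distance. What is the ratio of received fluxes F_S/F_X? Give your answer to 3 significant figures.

L_S/L_X = (R_S/R_X)²(T_S/T_X)⁴ = (5.00)² × (0.501)⁴ = 1.575.
F_S/F_X = (L_S/L_X)/(d_S/d_X)² = 1.575 / (11.0)² = 0.01302.

0.0130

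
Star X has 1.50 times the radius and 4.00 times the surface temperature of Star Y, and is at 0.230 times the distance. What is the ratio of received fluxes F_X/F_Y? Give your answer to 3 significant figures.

L_X/L_Y = (R_X/R_Y)²(T_X/T_Y)⁴ = (1.50)² × (4.00)⁴ = 576.0.
F_X/F_Y = (L_X/L_Y)/(d_X/d_Y)² = 576.0 / (0.230)² = 1.089×10^4.

1.09×10^4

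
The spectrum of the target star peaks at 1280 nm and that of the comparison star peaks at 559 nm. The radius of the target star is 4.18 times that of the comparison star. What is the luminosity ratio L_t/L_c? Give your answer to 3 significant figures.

Wien's law gives T ∝ 1/λ_max, so T_t/T_c = λ_c/λ_t = 559/1280 = 0.4367.
Then L ∝ R²T⁴ gives L_t/L_c = (4.18)² × (0.4367)⁴ = 17.47 × 0.03638 = 0.6356.

0.636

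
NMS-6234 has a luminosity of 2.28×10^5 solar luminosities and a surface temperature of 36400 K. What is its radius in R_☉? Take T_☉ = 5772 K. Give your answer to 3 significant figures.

R/R_☉ = √(L/L_☉) / (T/T_☉)² = √(2.28×10^5) / (6.306)²
       = 477.5 / 39.77 = 12.01.

12.0 R_☉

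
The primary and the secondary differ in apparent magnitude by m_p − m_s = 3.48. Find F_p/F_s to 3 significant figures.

0.0406

F_p/F_s = 10^(−(m_p − m_s)/2.5) = 10^(-3.48/2.5) = 10^-1.392 = 0.04055.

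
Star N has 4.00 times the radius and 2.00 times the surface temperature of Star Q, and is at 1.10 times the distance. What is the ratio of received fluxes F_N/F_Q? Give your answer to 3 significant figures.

L_N/L_Q = (R_N/R_Q)²(T_N/T_Q)⁴ = (4.00)² × (2.00)⁴ = 256.0.
F_N/F_Q = (L_N/L_Q)/(d_N/d_Q)² = 256.0 / (1.10)² = 211.6.

212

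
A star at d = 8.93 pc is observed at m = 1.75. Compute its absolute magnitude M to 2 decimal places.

M = m − 5 log₁₀(d/10 pc) = 1.75 − 5 log₁₀(8.93/10)
  = 1.75 − 5 × -0.049 = 1.75 − -0.25 = 2.00.

2.00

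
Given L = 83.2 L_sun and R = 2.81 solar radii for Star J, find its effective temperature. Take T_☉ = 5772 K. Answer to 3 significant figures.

T/T_☉ = (L/L_☉)^(1/4) / (R/R_☉)^(1/2)
T = 5772 × (83.2)^(1/4) / √(2.81) = 5772 × 3.020 / 1.676 = 1.040×10^4 K.

1.04×10^4 K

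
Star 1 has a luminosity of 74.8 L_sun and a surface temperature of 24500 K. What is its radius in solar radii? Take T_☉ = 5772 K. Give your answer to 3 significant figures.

0.480 solar radii

R/R_☉ = √(L/L_☉) / (T/T_☉)² = √(74.8) / (4.245)²
       = 8.649 / 18.02 = 0.4800.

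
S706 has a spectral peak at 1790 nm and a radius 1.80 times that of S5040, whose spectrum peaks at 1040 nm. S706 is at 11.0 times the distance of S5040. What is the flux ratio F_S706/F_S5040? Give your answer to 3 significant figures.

0.00305

Wien's law: T_S706/T_S5040 = λ_S5040/λ_S706 = 1040/1790 = 0.5810.
L_S706/L_S5040 = (R_S706/R_S5040)²(T_S706/T_S5040)⁴ = (1.80)²(0.5810)⁴ = 0.3692.
F_S706/F_S5040 = (L_S706/L_S5040)/(d_S706/d_S5040)² = 0.3692/(11.0)² = 0.003051.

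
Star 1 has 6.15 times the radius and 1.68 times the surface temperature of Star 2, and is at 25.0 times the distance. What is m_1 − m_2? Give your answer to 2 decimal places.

0.79

L_1/L_2 = (6.15)²(1.68)⁴ = 301.3.
F_1/F_2 = (L_1/L_2)/(d_1/d_2)² = 301.3/625.0 = 0.4821.
m_1 − m_2 = −2.5 log₁₀(0.4821) = 0.79.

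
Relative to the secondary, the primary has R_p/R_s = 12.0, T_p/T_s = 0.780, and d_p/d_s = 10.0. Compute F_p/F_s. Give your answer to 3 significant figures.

L_p/L_s = (R_p/R_s)²(T_p/T_s)⁴ = (12.0)² × (0.780)⁴ = 53.30.
F_p/F_s = (L_p/L_s)/(d_p/d_s)² = 53.30 / (10.0)² = 0.5330.

0.533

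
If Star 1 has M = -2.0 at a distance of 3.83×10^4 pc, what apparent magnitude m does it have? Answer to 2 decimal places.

15.92

m = M + 5 log₁₀(d/10 pc) = -2.0 + 5 log₁₀(3.83×10^4/10)
  = -2.0 + 5 × 3.583 = -2.0 + 17.92 = 15.92.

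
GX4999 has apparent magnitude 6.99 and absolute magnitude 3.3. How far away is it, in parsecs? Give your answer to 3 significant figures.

m − M = 5 log₁₀(d/10 pc)
6.99 − (3.3) = 3.69 = 5 log₁₀(d/10)
d = 10 × 10^(3.69/5) = 10 × 10^0.738 = 54.70 pc.

54.7 pc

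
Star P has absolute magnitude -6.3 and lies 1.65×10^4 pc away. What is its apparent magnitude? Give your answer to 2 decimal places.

m = M + 5 log₁₀(d/10 pc) = -6.3 + 5 log₁₀(1.65×10^4/10)
  = -6.3 + 5 × 3.217 = -6.3 + 16.09 = 9.79.

9.79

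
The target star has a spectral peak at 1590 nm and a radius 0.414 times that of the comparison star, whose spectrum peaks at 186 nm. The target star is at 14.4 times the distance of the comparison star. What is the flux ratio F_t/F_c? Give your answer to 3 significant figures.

1.55×10^-7

Wien's law: T_t/T_c = λ_c/λ_t = 186/1590 = 0.1170.
L_t/L_c = (R_t/R_c)²(T_t/T_c)⁴ = (0.414)²(0.1170)⁴ = 3.210×10^-5.
F_t/F_c = (L_t/L_c)/(d_t/d_c)² = 3.210×10^-5/(14.4)² = 1.548×10^-7.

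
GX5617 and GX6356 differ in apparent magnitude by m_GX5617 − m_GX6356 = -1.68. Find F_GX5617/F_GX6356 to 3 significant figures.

F_GX5617/F_GX6356 = 10^(−(m_GX5617 − m_GX6356)/2.5) = 10^(1.68/2.5) = 10^0.672 = 4.699.

4.70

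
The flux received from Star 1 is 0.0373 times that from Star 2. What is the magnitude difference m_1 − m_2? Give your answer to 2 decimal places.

3.57

m_1 − m_2 = −2.5 log₁₀(F_1/F_2) = −2.5 log₁₀(0.0373) = −2.5 × (-1.428) = 3.571.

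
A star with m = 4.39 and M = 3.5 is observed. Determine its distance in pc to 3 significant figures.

15.1 pc

m − M = 5 log₁₀(d/10 pc)
4.39 − (3.5) = 0.89 = 5 log₁₀(d/10)
d = 10 × 10^(0.89/5) = 10 × 10^0.178 = 15.07 pc.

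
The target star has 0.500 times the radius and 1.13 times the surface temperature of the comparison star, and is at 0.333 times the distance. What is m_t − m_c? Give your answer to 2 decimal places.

-1.41

L_t/L_c = (0.500)²(1.13)⁴ = 0.4076.
F_t/F_c = (L_t/L_c)/(d_t/d_c)² = 0.4076/0.1109 = 3.676.
m_t − m_c = −2.5 log₁₀(3.676) = -1.41.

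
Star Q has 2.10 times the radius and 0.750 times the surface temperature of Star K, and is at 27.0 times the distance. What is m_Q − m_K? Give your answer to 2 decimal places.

6.80

L_Q/L_K = (2.10)²(0.750)⁴ = 1.395.
F_Q/F_K = (L_Q/L_K)/(d_Q/d_K)² = 1.395/729.0 = 0.001914.
m_Q − m_K = −2.5 log₁₀(0.001914) = 6.80.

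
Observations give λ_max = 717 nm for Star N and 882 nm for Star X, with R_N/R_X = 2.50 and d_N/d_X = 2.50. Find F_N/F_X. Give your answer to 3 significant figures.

2.29

Wien's law: T_N/T_X = λ_X/λ_N = 882/717 = 1.230.
L_N/L_X = (R_N/R_X)²(T_N/T_X)⁴ = (2.50)²(1.230)⁴ = 14.31.
F_N/F_X = (L_N/L_X)/(d_N/d_X)² = 14.31/(2.50)² = 2.290.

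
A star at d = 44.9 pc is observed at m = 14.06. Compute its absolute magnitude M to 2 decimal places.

10.80

M = m − 5 log₁₀(d/10 pc) = 14.06 − 5 log₁₀(44.9/10)
  = 14.06 − 5 × 0.652 = 14.06 − 3.26 = 10.80.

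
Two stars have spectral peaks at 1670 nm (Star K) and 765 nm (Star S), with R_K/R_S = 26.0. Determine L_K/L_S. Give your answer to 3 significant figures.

29.8

Wien's law gives T ∝ 1/λ_max, so T_K/T_S = λ_S/λ_K = 765/1670 = 0.4581.
Then L ∝ R²T⁴ gives L_K/L_S = (26.0)² × (0.4581)⁴ = 676.0 × 0.04403 = 29.77.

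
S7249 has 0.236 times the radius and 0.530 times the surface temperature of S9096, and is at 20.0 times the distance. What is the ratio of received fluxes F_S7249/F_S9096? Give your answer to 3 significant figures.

L_S7249/L_S9096 = (R_S7249/R_S9096)²(T_S7249/T_S9096)⁴ = (0.236)² × (0.530)⁴ = 0.004395.
F_S7249/F_S9096 = (L_S7249/L_S9096)/(d_S7249/d_S9096)² = 0.004395 / (20.0)² = 1.099×10^-5.

1.10×10^-5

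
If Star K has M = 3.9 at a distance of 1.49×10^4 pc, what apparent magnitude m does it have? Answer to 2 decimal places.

19.77

m = M + 5 log₁₀(d/10 pc) = 3.9 + 5 log₁₀(1.49×10^4/10)
  = 3.9 + 5 × 3.173 = 3.9 + 15.87 = 19.77.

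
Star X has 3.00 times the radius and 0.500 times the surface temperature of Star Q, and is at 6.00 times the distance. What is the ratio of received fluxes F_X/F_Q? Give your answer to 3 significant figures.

L_X/L_Q = (R_X/R_Q)²(T_X/T_Q)⁴ = (3.00)² × (0.500)⁴ = 0.5625.
F_X/F_Q = (L_X/L_Q)/(d_X/d_Q)² = 0.5625 / (6.00)² = 0.01562.

0.0156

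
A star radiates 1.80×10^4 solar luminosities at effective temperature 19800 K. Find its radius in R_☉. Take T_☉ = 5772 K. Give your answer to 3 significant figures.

11.4 R_☉

R/R_☉ = √(L/L_☉) / (T/T_☉)² = √(1.80×10^4) / (3.430)²
       = 134.2 / 11.77 = 11.40.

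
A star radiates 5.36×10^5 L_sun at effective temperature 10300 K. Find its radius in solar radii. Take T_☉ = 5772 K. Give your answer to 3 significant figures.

230 solar radii

R/R_☉ = √(L/L_☉) / (T/T_☉)² = √(5.36×10^5) / (1.784)²
       = 732.1 / 3.184 = 229.9.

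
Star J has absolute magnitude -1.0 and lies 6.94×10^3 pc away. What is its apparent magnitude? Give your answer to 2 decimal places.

13.21

m = M + 5 log₁₀(d/10 pc) = -1.0 + 5 log₁₀(6.94×10^3/10)
  = -1.0 + 5 × 2.841 = -1.0 + 14.21 = 13.21.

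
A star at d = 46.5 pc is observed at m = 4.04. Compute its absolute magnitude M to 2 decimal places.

0.70

M = m − 5 log₁₀(d/10 pc) = 4.04 − 5 log₁₀(46.5/10)
  = 4.04 − 5 × 0.667 = 4.04 − 3.34 = 0.70.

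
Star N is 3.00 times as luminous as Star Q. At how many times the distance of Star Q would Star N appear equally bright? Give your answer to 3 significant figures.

1.73

Equal flux requires L_N/d_N² = L_Q/d_Q², so d_N/d_Q = √(L_N/L_Q)
= √(3.00) = 1.732.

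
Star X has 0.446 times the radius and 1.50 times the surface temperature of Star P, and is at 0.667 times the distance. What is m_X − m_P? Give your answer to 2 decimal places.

-0.89

L_X/L_P = (0.446)²(1.50)⁴ = 1.007.
F_X/F_P = (L_X/L_P)/(d_X/d_P)² = 1.007/0.4449 = 2.264.
m_X − m_P = −2.5 log₁₀(2.264) = -0.89.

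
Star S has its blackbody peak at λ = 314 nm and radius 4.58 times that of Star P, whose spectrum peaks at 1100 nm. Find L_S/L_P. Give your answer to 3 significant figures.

Wien's law gives T ∝ 1/λ_max, so T_S/T_P = λ_P/λ_S = 1100/314 = 3.503.
Then L ∝ R²T⁴ gives L_S/L_P = (4.58)² × (3.503)⁴ = 20.98 × 150.6 = 3159.

3.16×10^3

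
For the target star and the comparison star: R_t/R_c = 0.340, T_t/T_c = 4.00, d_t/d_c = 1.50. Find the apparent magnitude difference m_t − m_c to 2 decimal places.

L_t/L_c = (0.340)²(4.00)⁴ = 29.59.
F_t/F_c = (L_t/L_c)/(d_t/d_c)² = 29.59/2.250 = 13.15.
m_t − m_c = −2.5 log₁₀(13.15) = -2.80.

-2.80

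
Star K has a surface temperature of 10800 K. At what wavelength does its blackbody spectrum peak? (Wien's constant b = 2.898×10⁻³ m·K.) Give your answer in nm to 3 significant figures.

λ_max = b/T = 2.898×10⁻³ / 10800 = 2.68×10^-7 m = 268.3 nm.

268 nm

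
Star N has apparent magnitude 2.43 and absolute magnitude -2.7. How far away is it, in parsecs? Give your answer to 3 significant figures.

106 pc

m − M = 5 log₁₀(d/10 pc)
2.43 − (-2.7) = 5.13 = 5 log₁₀(d/10)
d = 10 × 10^(5.13/5) = 10 × 10^1.026 = 106.2 pc.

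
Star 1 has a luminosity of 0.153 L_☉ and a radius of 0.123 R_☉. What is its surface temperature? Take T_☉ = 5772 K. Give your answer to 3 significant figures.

T/T_☉ = (L/L_☉)^(1/4) / (R/R_☉)^(1/2)
T = 5772 × (0.153)^(1/4) / √(0.123) = 5772 × 0.6254 / 0.3507 = 1.029×10^4 K.

1.03×10^4 K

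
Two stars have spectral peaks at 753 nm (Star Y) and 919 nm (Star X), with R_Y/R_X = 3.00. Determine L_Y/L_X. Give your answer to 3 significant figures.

Wien's law gives T ∝ 1/λ_max, so T_Y/T_X = λ_X/λ_Y = 919/753 = 1.220.
Then L ∝ R²T⁴ gives L_Y/L_X = (3.00)² × (1.220)⁴ = 9.000 × 2.219 = 19.97.

20.0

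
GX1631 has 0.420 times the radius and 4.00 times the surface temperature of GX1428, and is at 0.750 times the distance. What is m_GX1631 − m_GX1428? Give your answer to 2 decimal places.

-4.76

L_GX1631/L_GX1428 = (0.420)²(4.00)⁴ = 45.16.
F_GX1631/F_GX1428 = (L_GX1631/L_GX1428)/(d_GX1631/d_GX1428)² = 45.16/0.5625 = 80.28.
m_GX1631 − m_GX1428 = −2.5 log₁₀(80.28) = -4.76.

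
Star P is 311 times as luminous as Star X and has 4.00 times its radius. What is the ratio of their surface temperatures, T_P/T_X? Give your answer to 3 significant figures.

2.10

L ∝ R²T⁴ gives T ∝ (L/R²)^(1/4), so
T_P/T_X = (311 / 4.00²)^(1/4) = (19.44)^(1/4) = 2.100.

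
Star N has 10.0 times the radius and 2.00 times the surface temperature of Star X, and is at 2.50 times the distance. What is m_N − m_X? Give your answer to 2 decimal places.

L_N/L_X = (10.0)²(2.00)⁴ = 1600.
F_N/F_X = (L_N/L_X)/(d_N/d_X)² = 1600/6.250 = 256.0.
m_N − m_X = −2.5 log₁₀(256.0) = -6.02.

-6.02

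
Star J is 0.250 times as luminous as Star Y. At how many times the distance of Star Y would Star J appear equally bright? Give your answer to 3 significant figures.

0.500

Equal flux requires L_J/d_J² = L_Y/d_Y², so d_J/d_Y = √(L_J/L_Y)
= √(0.250) = 0.5000.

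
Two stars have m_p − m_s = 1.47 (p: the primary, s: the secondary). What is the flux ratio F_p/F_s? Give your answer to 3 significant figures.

F_p/F_s = 10^(−(m_p − m_s)/2.5) = 10^(-1.47/2.5) = 10^-0.588 = 0.2582.

0.258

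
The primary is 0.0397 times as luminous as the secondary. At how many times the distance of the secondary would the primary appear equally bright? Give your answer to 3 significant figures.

0.199

Equal flux requires L_p/d_p² = L_s/d_s², so d_p/d_s = √(L_p/L_s)
= √(0.0397) = 0.1992.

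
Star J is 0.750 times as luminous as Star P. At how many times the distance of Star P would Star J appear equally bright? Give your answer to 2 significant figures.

Equal flux requires L_J/d_J² = L_P/d_P², so d_J/d_P = √(L_J/L_P)
= √(0.750) = 0.8660.

0.87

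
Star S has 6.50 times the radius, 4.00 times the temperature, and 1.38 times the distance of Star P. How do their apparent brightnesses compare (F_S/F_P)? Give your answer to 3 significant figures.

5.68×10^3

L_S/L_P = (R_S/R_P)²(T_S/T_P)⁴ = (6.50)² × (4.00)⁴ = 1.082×10^4.
F_S/F_P = (L_S/L_P)/(d_S/d_P)² = 1.082×10^4 / (1.38)² = 5679.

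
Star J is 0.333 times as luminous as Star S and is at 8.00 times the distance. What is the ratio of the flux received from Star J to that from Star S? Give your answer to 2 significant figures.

F = L/(4πd²), so F_J/F_S = (L_J/L_S) / (d_J/d_S)²
= 0.333 / (8.00)² = 0.333 / 64.00 = 0.005203.

0.0052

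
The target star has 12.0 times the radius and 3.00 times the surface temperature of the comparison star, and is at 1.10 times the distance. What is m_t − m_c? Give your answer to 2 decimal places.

-9.96

L_t/L_c = (12.0)²(3.00)⁴ = 1.166×10^4.
F_t/F_c = (L_t/L_c)/(d_t/d_c)² = 1.166×10^4/1.210 = 9640.
m_t − m_c = −2.5 log₁₀(9640) = -9.96.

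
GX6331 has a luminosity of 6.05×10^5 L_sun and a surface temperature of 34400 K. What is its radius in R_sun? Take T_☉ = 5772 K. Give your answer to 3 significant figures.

21.9 R_sun

R/R_☉ = √(L/L_☉) / (T/T_☉)² = √(6.05×10^5) / (5.960)²
       = 777.8 / 35.52 = 21.90.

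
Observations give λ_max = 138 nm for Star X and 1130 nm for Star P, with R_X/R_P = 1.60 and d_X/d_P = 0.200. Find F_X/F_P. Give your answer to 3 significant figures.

2.88×10^5

Wien's law: T_X/T_P = λ_P/λ_X = 1130/138 = 8.188.
L_X/L_P = (R_X/R_P)²(T_X/T_P)⁴ = (1.60)²(8.188)⁴ = 1.151×10^4.
F_X/F_P = (L_X/L_P)/(d_X/d_P)² = 1.151×10^4/(0.200)² = 2.877×10^5.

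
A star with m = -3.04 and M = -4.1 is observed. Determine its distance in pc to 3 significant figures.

m − M = 5 log₁₀(d/10 pc)
-3.04 − (-4.1) = 1.06 = 5 log₁₀(d/10)
d = 10 × 10^(1.06/5) = 10 × 10^0.212 = 16.29 pc.

16.3 pc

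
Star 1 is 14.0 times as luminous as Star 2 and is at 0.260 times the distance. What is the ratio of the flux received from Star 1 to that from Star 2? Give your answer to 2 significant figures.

2.1×10^2

F = L/(4πd²), so F_1/F_2 = (L_1/L_2) / (d_1/d_2)²
= 14.0 / (0.260)² = 14.0 / 0.06760 = 207.1.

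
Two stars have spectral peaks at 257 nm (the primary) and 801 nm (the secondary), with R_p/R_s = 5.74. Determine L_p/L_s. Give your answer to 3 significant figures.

Wien's law gives T ∝ 1/λ_max, so T_p/T_s = λ_s/λ_p = 801/257 = 3.117.
Then L ∝ R²T⁴ gives L_p/L_s = (5.74)² × (3.117)⁴ = 32.95 × 94.36 = 3109.

3.11×10^3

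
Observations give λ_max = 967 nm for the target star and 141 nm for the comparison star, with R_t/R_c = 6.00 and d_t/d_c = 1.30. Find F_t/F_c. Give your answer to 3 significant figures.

0.00963

Wien's law: T_t/T_c = λ_c/λ_t = 141/967 = 0.1458.
L_t/L_c = (R_t/R_c)²(T_t/T_c)⁴ = (6.00)²(0.1458)⁴ = 0.01627.
F_t/F_c = (L_t/L_c)/(d_t/d_c)² = 0.01627/(1.30)² = 0.009629.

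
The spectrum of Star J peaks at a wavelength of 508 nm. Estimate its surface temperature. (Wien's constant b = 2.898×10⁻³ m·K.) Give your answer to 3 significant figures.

5.70×10^3 K

T = b/λ_max = 2.898×10⁻³ / (508×10⁻⁹) = 5705 K.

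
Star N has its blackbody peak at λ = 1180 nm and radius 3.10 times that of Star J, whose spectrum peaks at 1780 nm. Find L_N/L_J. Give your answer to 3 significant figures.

Wien's law gives T ∝ 1/λ_max, so T_N/T_J = λ_J/λ_N = 1780/1180 = 1.508.
Then L ∝ R²T⁴ gives L_N/L_J = (3.10)² × (1.508)⁴ = 9.610 × 5.178 = 49.76.

49.8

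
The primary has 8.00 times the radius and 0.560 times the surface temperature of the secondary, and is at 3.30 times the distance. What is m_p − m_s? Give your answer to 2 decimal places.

0.60

L_p/L_s = (8.00)²(0.560)⁴ = 6.294.
F_p/F_s = (L_p/L_s)/(d_p/d_s)² = 6.294/10.89 = 0.5780.
m_p − m_s = −2.5 log₁₀(0.5780) = 0.60.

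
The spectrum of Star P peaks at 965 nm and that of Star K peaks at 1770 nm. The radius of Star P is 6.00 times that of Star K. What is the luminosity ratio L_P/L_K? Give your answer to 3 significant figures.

407

Wien's law gives T ∝ 1/λ_max, so T_P/T_K = λ_K/λ_P = 1770/965 = 1.834.
Then L ∝ R²T⁴ gives L_P/L_K = (6.00)² × (1.834)⁴ = 36.00 × 11.32 = 407.5.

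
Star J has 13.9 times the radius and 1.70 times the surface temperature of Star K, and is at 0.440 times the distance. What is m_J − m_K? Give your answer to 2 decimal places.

-9.80

L_J/L_K = (13.9)²(1.70)⁴ = 1614.
F_J/F_K = (L_J/L_K)/(d_J/d_K)² = 1614/0.1936 = 8335.
m_J − m_K = −2.5 log₁₀(8335) = -9.80.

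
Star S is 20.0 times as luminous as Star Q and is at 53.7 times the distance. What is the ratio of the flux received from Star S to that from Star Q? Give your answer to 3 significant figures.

0.00694

F = L/(4πd²), so F_S/F_Q = (L_S/L_Q) / (d_S/d_Q)²
= 20.0 / (53.7)² = 20.0 / 2884 = 0.006936.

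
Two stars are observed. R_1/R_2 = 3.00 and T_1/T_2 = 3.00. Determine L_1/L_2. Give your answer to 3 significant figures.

From the Stefan–Boltzmann law, L ∝ R²T⁴, so
L_1/L_2 = (R_1/R_2)² (T_1/T_2)⁴ = (3.00)² × (3.00)⁴ = 9.000 × 81.00 = 729.0.

729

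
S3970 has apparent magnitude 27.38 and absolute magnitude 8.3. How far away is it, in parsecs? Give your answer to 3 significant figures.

6.55×10^4 pc

m − M = 5 log₁₀(d/10 pc)
27.38 − (8.3) = 19.08 = 5 log₁₀(d/10)
d = 10 × 10^(19.08/5) = 10 × 10^3.816 = 6.546×10^4 pc.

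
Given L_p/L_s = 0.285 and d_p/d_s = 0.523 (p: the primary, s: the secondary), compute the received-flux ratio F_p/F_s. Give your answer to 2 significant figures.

F = L/(4πd²), so F_p/F_s = (L_p/L_s) / (d_p/d_s)²
= 0.285 / (0.523)² = 0.285 / 0.2735 = 1.042.

1.0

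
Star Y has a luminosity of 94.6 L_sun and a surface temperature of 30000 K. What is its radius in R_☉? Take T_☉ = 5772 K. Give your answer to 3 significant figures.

0.360 R_☉

R/R_☉ = √(L/L_☉) / (T/T_☉)² = √(94.6) / (5.198)²
       = 9.726 / 27.01 = 0.3600.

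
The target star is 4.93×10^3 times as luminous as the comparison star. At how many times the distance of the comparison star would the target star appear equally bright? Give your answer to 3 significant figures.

Equal flux requires L_t/d_t² = L_c/d_c², so d_t/d_c = √(L_t/L_c)
= √(4.93×10^3) = 70.21.

70.2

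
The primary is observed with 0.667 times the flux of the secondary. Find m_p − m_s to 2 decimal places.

0.44

m_p − m_s = −2.5 log₁₀(F_p/F_s) = −2.5 log₁₀(0.667) = −2.5 × (-0.176) = 0.440.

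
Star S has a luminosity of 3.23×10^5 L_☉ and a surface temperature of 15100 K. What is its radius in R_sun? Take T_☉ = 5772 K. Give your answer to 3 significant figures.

83.0 R_sun

R/R_☉ = √(L/L_☉) / (T/T_☉)² = √(3.23×10^5) / (2.616)²
       = 568.3 / 6.844 = 83.04.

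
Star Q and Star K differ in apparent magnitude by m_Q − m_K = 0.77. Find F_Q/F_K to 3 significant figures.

0.492

F_Q/F_K = 10^(−(m_Q − m_K)/2.5) = 10^(-0.77/2.5) = 10^-0.308 = 0.4920.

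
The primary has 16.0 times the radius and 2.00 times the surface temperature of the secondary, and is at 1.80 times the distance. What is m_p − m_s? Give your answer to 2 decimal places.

L_p/L_s = (16.0)²(2.00)⁴ = 4096.
F_p/F_s = (L_p/L_s)/(d_p/d_s)² = 4096/3.240 = 1264.
m_p − m_s = −2.5 log₁₀(1264) = -7.75.

-7.75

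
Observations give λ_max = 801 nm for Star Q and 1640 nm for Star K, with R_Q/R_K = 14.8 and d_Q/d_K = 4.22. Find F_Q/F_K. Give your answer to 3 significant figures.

Wien's law: T_Q/T_K = λ_K/λ_Q = 1640/801 = 2.047.
L_Q/L_K = (R_Q/R_K)²(T_Q/T_K)⁴ = (14.8)²(2.047)⁴ = 3849.
F_Q/F_K = (L_Q/L_K)/(d_Q/d_K)² = 3849/(4.22)² = 216.1.

216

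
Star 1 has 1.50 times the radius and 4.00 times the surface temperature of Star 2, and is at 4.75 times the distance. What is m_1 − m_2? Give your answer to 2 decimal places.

-3.52

L_1/L_2 = (1.50)²(4.00)⁴ = 576.0.
F_1/F_2 = (L_1/L_2)/(d_1/d_2)² = 576.0/22.56 = 25.53.
m_1 − m_2 = −2.5 log₁₀(25.53) = -3.52.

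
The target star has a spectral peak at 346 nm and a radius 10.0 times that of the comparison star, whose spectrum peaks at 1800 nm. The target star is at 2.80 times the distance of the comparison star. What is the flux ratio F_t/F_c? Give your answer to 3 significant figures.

9.34×10^3

Wien's law: T_t/T_c = λ_c/λ_t = 1800/346 = 5.202.
L_t/L_c = (R_t/R_c)²(T_t/T_c)⁴ = (10.0)²(5.202)⁴ = 7.325×10^4.
F_t/F_c = (L_t/L_c)/(d_t/d_c)² = 7.325×10^4/(2.80)² = 9343.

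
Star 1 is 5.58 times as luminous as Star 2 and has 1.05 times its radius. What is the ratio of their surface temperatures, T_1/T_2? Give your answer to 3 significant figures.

L ∝ R²T⁴ gives T ∝ (L/R²)^(1/4), so
T_1/T_2 = (5.58 / 1.05²)^(1/4) = (5.061)^(1/4) = 1.500.

1.50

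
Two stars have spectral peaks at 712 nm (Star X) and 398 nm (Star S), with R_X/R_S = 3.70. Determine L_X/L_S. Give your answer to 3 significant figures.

Wien's law gives T ∝ 1/λ_max, so T_X/T_S = λ_S/λ_X = 398/712 = 0.5590.
Then L ∝ R²T⁴ gives L_X/L_S = (3.70)² × (0.5590)⁴ = 13.69 × 0.09764 = 1.337.

1.34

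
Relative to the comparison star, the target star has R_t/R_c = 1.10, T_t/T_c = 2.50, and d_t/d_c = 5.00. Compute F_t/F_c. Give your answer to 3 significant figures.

1.89

L_t/L_c = (R_t/R_c)²(T_t/T_c)⁴ = (1.10)² × (2.50)⁴ = 47.27.
F_t/F_c = (L_t/L_c)/(d_t/d_c)² = 47.27 / (5.00)² = 1.891.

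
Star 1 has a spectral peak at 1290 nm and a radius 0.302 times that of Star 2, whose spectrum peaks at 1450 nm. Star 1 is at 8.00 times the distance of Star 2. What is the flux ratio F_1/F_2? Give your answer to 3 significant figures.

0.00227

Wien's law: T_1/T_2 = λ_2/λ_1 = 1450/1290 = 1.124.
L_1/L_2 = (R_1/R_2)²(T_1/T_2)⁴ = (0.302)²(1.124)⁴ = 0.1456.
F_1/F_2 = (L_1/L_2)/(d_1/d_2)² = 0.1456/(8.00)² = 0.002275.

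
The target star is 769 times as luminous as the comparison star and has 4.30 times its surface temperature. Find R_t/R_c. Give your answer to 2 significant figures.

L ∝ R²T⁴ gives R ∝ √L / T², so
R_t/R_c = √(769) / (4.30)² = 27.73 / 18.49 = 1.500.

1.5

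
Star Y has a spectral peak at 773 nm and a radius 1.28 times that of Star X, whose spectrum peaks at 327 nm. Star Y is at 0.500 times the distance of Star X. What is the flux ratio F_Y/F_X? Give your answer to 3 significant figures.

Wien's law: T_Y/T_X = λ_X/λ_Y = 327/773 = 0.4230.
L_Y/L_X = (R_Y/R_X)²(T_Y/T_X)⁴ = (1.28)²(0.4230)⁴ = 0.05247.
F_Y/F_X = (L_Y/L_X)/(d_Y/d_X)² = 0.05247/(0.500)² = 0.2099.

0.210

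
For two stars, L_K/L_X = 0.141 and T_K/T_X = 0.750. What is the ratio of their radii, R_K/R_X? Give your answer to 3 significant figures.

0.668

L ∝ R²T⁴ gives R ∝ √L / T², so
R_K/R_X = √(0.141) / (0.750)² = 0.3755 / 0.5625 = 0.6676.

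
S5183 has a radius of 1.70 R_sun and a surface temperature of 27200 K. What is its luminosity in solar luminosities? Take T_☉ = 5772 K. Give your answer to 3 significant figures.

1.43×10^3 solar luminosities

L/L_☉ = (R/R_☉)² (T/T_☉)⁴ = (1.70)² × (27200/5772)⁴
       = 2.890 × (4.712)⁴ = 2.890 × 493.1 = 1425.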